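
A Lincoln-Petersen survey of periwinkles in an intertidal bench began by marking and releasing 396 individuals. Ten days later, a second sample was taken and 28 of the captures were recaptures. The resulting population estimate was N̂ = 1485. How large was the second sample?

From N = M·C/R: C = N·R / M = 1485·28 / 396 = 41580 / 396 = 105.

C = 105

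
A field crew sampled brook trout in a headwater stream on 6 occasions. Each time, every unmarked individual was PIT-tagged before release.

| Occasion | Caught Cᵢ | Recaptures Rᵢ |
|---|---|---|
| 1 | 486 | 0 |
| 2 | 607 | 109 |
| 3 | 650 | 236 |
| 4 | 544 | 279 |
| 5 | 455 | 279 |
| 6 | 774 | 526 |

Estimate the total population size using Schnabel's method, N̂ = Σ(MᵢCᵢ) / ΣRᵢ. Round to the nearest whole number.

Marked at large before each occasion: Mᵢ = Σⱼ<ᵢ (Cⱼ − Rⱼ) → M1=0, M2=486, M3=984, M4=1398, M5=1663, M6=1839
Σ MᵢCᵢ = 0·486 + 486·607 + 984·650 + 1398·544 + 1663·455 + 1839·774 = 0 + 295002 + 639600 + 760512 + 756665 + 1423386 = 3875165
Σ Rᵢ = 0 + 109 + 236 + 279 + 279 + 526 = 1429
N̂ = 3875165 / 1429 ≈ 2711.8 → 2712

N ≈ 2712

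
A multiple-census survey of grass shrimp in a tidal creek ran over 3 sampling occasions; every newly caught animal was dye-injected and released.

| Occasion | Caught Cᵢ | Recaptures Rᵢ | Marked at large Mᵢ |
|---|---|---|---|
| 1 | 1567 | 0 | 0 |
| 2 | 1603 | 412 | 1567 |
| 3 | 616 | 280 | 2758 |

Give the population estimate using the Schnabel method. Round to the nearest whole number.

N ≈ 6085

Σ MᵢCᵢ = 0·1567 + 1567·1603 + 2758·616 = 0 + 2511901 + 1698928 = 4210829
Σ Rᵢ = 0 + 412 + 280 = 692
N̂ = 4210829 / 692 ≈ 6085.0 → 6085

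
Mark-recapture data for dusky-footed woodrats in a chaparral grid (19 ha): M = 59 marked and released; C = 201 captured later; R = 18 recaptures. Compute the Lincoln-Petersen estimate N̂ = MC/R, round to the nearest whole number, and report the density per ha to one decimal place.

N̂ = 59·201/18 = 11859/18 ≈ 658.8 → 659
Density = N̂ / area = 659 / 19 ≈ 34.68 → 34.7 per ha

density ≈ 34.7 dusky-footed woodrats per ha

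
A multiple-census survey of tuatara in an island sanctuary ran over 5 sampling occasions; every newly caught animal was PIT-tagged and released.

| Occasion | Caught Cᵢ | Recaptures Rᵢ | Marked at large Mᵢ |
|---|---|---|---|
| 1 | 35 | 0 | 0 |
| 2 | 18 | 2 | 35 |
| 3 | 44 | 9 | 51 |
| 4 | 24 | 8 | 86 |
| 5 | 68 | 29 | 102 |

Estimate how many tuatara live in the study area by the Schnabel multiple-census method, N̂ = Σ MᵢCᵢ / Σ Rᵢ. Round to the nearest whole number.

Σ MᵢCᵢ = 0·35 + 35·18 + 51·44 + 86·24 + 102·68 = 0 + 630 + 2244 + 2064 + 6936 = 11874
Σ Rᵢ = 0 + 2 + 9 + 8 + 29 = 48
N̂ = 11874 / 48 ≈ 247.4 → 247

N ≈ 247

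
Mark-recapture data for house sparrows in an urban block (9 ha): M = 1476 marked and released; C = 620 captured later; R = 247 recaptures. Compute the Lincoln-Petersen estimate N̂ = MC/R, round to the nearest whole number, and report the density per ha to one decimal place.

density ≈ 411.7 house sparrows per ha

N̂ = 1476·620/247 = 915120/247 ≈ 3704.9 → 3705
Density = N̂ / area = 3705 / 9 ≈ 411.67 → 411.7 per ha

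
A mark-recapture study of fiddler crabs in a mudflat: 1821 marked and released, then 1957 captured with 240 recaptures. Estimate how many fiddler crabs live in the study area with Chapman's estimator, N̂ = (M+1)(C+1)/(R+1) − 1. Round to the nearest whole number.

N ≈ 14,802

N̂ = (1821+1)(1957+1)/(240+1) − 1 = 1822·1958/241 − 1
= 3567476/241 − 1 ≈ 14802.8 − 1 ≈ 14801.8 → 14802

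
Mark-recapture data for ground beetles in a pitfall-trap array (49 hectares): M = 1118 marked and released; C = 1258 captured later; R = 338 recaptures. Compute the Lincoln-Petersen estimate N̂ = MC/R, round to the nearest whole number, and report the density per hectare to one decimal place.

density ≈ 84.9 ground beetles per hectare

N̂ = 1118·1258/338 = 1406444/338 ≈ 4161.1 → 4161
Density = N̂ / area = 4161 / 49 ≈ 84.92 → 84.9 per hectare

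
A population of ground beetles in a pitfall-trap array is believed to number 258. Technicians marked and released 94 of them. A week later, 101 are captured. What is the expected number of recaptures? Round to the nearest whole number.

The marked fraction of the population is 94/258, so in a sample of 101 expect C·(M/N) marked.
E[R] = 94 × 101 / 258 = 9494 / 258 ≈ 36.8 → 37

expected recaptures ≈ 37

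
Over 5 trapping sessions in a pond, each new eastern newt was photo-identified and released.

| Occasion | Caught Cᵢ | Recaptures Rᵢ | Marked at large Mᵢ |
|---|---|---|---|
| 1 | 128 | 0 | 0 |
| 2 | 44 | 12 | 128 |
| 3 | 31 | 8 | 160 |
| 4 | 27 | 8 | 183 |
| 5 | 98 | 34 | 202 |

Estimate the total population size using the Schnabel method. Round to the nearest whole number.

N ≈ 570

Σ MᵢCᵢ = 0·128 + 128·44 + 160·31 + 183·27 + 202·98 = 0 + 5632 + 4960 + 4941 + 19796 = 35329
Σ Rᵢ = 0 + 12 + 8 + 8 + 34 = 62
N̂ = 35329 / 62 ≈ 569.8 → 570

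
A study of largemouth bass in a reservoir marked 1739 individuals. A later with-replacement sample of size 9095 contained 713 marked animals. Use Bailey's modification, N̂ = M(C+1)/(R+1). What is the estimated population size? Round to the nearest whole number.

N̂ = 1739·(9095+1)/(713+1) = 1739·9096/714 = 15817944/714 ≈ 22154.0 → 22154

N ≈ 22,154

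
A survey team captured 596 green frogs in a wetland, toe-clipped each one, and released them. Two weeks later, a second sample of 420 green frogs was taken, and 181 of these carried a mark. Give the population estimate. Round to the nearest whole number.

The marked fraction in the recapture sample should equal the marked fraction in the population: 181/420 = 596/N.
N = (596 × 420) / 181 = 250320 / 181 ≈ 1383.0 → 1383

N ≈ 1383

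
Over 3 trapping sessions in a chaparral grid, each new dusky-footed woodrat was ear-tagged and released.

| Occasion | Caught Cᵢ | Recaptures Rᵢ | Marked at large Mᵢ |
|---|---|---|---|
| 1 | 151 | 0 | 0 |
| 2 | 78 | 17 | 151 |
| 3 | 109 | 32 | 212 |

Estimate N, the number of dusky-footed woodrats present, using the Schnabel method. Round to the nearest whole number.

Σ MᵢCᵢ = 0·151 + 151·78 + 212·109 = 0 + 11778 + 23108 = 34886
Σ Rᵢ = 0 + 17 + 32 = 49
N̂ = 34886 / 49 ≈ 712.0 → 712

N ≈ 712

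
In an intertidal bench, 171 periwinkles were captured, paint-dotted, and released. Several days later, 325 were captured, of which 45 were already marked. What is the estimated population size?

N = (171 × 325) / 45 = 55575 / 45 = 1235

N = 1235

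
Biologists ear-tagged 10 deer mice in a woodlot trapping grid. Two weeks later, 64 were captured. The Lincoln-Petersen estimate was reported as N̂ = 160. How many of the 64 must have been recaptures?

From N = M·C/R: R = M·C / N = 10·64 / 160 = 640 / 160 = 4.

R = 4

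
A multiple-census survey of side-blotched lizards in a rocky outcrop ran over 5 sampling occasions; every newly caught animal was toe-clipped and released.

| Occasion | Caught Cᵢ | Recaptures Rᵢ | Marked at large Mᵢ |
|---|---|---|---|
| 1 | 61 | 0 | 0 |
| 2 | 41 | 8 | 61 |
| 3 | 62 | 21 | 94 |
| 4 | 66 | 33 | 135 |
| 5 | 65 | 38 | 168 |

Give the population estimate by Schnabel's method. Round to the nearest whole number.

Σ MᵢCᵢ = 0·61 + 61·41 + 94·62 + 135·66 + 168·65 = 0 + 2501 + 5828 + 8910 + 10920 = 28159
Σ Rᵢ = 0 + 8 + 21 + 33 + 38 = 100
N̂ = 28159 / 100 ≈ 281.6 → 282

N ≈ 282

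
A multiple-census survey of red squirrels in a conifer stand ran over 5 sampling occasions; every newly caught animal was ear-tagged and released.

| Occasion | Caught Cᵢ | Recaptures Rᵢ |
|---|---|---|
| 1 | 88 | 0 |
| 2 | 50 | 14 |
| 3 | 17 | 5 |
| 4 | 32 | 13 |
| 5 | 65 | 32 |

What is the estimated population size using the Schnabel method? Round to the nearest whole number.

Marked at large before each occasion: Mᵢ = Σⱼ<ᵢ (Cⱼ − Rⱼ) → M1=0, M2=88, M3=124, M4=136, M5=155
Σ MᵢCᵢ = 0·88 + 88·50 + 124·17 + 136·32 + 155·65 = 0 + 4400 + 2108 + 4352 + 10075 = 20935
Σ Rᵢ = 0 + 14 + 5 + 13 + 32 = 64
N̂ = 20935 / 64 ≈ 327.1 → 327

N ≈ 327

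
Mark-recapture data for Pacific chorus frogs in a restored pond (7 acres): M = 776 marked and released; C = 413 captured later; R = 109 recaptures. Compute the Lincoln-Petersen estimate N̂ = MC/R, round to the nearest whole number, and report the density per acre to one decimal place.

N̂ = 776·413/109 = 320488/109 ≈ 2940.3 → 2940
Density = N̂ / area = 2940 / 7 = 420.0 per acre

density ≈ 420.0 Pacific chorus frogs per acre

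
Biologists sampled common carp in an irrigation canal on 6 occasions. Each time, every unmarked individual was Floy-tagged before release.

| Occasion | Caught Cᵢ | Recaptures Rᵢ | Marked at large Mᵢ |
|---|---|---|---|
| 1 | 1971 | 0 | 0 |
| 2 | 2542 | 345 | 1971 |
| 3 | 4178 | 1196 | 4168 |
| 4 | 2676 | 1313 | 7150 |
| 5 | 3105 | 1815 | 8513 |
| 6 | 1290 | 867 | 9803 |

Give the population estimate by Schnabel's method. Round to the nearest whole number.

Σ MᵢCᵢ = 0·1971 + 1971·2542 + 4168·4178 + 7150·2676 + 8513·3105 + 9803·1290 = 0 + 5010282 + 17413904 + 19133400 + 26432865 + 12645870 = 80636321
Σ Rᵢ = 0 + 345 + 1196 + 1313 + 1815 + 867 = 5536
N̂ = 80636321 / 5536 ≈ 14565.8 → 14566

N ≈ 14,566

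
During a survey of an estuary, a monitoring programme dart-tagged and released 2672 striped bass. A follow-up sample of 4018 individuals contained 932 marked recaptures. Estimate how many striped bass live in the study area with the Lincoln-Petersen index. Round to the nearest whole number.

N = (2672 × 4018) / 932 = 10736096 / 932 ≈ 11519.4 → 11519

N ≈ 11,519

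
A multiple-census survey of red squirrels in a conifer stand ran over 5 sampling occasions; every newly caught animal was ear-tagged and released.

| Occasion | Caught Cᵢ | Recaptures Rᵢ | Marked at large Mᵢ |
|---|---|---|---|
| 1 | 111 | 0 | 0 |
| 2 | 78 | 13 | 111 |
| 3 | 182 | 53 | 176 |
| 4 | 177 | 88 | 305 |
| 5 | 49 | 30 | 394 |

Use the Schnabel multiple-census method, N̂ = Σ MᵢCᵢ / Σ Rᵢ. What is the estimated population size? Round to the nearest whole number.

Σ MᵢCᵢ = 0·111 + 111·78 + 176·182 + 305·177 + 394·49 = 0 + 8658 + 32032 + 53985 + 19306 = 113981
Σ Rᵢ = 0 + 13 + 53 + 88 + 30 = 184
N̂ = 113981 / 184 ≈ 619.46 → 619

N ≈ 619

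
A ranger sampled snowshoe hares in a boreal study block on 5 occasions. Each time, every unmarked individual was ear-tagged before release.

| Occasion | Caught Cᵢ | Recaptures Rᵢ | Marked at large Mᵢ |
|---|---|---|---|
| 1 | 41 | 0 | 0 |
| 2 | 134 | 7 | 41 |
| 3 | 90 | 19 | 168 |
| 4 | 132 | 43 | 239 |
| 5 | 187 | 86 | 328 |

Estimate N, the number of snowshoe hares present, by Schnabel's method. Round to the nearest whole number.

N ≈ 732

Σ MᵢCᵢ = 0·41 + 41·134 + 168·90 + 239·132 + 328·187 = 0 + 5494 + 15120 + 31548 + 61336 = 113498
Σ Rᵢ = 0 + 7 + 19 + 43 + 86 = 155
N̂ = 113498 / 155 ≈ 732.2 → 732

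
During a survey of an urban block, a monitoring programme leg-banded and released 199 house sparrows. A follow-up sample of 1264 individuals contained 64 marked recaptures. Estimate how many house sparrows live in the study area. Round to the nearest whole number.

N ≈ 3930

Lincoln-Petersen assumes M/N = R/C, so N = M·C / R.
N = (199 × 1264) / 64 = 251536 / 64 ≈ 3930.2 → 3930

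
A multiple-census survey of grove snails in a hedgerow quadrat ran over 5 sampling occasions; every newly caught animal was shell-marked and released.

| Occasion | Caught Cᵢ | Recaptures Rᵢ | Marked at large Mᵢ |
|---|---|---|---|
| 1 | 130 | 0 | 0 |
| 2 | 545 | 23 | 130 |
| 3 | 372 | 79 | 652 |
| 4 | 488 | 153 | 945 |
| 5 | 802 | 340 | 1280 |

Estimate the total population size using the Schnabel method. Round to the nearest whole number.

N ≈ 3027

Σ MᵢCᵢ = 0·130 + 130·545 + 652·372 + 945·488 + 1280·802 = 0 + 70850 + 242544 + 461160 + 1026560 = 1801114
Σ Rᵢ = 0 + 23 + 79 + 153 + 340 = 595
N̂ = 1801114 / 595 ≈ 3027.1 → 3027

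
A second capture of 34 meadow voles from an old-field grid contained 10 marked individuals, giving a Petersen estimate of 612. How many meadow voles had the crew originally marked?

From N = M·C/R: M = N·R / C = 612·10 / 34 = 6120 / 34 = 180.

M = 180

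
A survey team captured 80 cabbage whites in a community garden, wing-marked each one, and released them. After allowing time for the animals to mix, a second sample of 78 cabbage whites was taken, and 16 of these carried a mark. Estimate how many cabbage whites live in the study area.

Lincoln-Petersen assumes M/N = R/C, so N = M·C / R.
N = (80 × 78) / 16 = 6240 / 16 = 390

N = 390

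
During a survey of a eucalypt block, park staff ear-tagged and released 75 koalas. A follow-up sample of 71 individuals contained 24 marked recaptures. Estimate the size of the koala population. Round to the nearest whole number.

N = (75 × 71) / 24 = 5325 / 24 ≈ 221.9 → 222

N ≈ 222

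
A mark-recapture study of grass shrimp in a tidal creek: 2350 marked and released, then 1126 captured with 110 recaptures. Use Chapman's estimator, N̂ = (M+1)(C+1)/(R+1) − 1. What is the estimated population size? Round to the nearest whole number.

N̂ = (2350+1)(1126+1)/(110+1) − 1 = 2351·1127/111 − 1
= 2649577/111 − 1 ≈ 23870.1 − 1 ≈ 23869.1 → 23869

N ≈ 23,869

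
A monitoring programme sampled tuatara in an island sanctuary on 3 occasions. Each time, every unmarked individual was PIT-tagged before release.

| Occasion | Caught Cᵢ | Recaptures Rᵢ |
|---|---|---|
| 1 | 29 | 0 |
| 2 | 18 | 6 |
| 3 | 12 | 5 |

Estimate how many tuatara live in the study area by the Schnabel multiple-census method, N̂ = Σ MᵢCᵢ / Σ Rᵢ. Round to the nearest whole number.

N ≈ 92

Marked at large before each occasion: Mᵢ = Σⱼ<ᵢ (Cⱼ − Rⱼ) → M1=0, M2=29, M3=41
Σ MᵢCᵢ = 0·29 + 29·18 + 41·12 = 0 + 522 + 492 = 1014
Σ Rᵢ = 0 + 6 + 5 = 11
N̂ = 1014 / 11 ≈ 92.2 → 92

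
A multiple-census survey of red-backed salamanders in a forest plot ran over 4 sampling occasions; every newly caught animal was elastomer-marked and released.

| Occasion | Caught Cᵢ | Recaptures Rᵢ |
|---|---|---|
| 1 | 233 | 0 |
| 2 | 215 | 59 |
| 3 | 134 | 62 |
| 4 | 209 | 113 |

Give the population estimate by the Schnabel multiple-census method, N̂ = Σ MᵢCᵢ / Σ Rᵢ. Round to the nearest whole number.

Marked at large before each occasion: Mᵢ = Σⱼ<ᵢ (Cⱼ − Rⱼ) → M1=0, M2=233, M3=389, M4=461
Σ MᵢCᵢ = 0·233 + 233·215 + 389·134 + 461·209 = 0 + 50095 + 52126 + 96349 = 198570
Σ Rᵢ = 0 + 59 + 62 + 113 = 234
N̂ = 198570 / 234 ≈ 848.6 → 849

N ≈ 849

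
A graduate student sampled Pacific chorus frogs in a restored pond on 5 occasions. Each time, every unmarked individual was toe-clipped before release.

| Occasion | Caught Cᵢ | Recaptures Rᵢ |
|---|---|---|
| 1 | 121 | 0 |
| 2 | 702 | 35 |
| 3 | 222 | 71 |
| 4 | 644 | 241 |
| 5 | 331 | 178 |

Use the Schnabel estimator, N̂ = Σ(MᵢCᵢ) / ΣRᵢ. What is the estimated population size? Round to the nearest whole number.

N ≈ 2493

Marked at large before each occasion: Mᵢ = Σⱼ<ᵢ (Cⱼ − Rⱼ) → M1=0, M2=121, M3=788, M4=939, M5=1342
Σ MᵢCᵢ = 0·121 + 121·702 + 788·222 + 939·644 + 1342·331 = 0 + 84942 + 174936 + 604716 + 444202 = 1308796
Σ Rᵢ = 0 + 35 + 71 + 241 + 178 = 525
N̂ = 1308796 / 525 ≈ 2492.9 → 2493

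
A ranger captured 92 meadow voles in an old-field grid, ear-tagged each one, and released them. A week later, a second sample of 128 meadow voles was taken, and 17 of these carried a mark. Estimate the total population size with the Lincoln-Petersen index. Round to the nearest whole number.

If marked individuals mix randomly, R/C ≈ M/N, giving N ≈ M·C/R.
N = (92 × 128) / 17 = 11776 / 17 ≈ 692.7 → 693

N ≈ 693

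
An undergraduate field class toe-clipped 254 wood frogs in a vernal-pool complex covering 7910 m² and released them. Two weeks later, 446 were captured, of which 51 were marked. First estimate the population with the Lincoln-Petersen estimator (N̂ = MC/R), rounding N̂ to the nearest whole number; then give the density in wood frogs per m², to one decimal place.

N̂ = 254·446/51 = 113284/51 ≈ 2221.3 → 2221
Density = N̂ / area = 2221 / 7910 ≈ 0.28 → 0.3 per m²

density ≈ 0.3 wood frogs per m²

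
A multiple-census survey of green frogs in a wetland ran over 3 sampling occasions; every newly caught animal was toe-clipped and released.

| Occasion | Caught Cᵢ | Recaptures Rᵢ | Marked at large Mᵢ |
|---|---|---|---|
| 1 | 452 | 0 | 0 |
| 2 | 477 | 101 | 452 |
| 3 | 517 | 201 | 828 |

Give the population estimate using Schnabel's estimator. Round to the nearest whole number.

Σ MᵢCᵢ = 0·452 + 452·477 + 828·517 = 0 + 215604 + 428076 = 643680
Σ Rᵢ = 0 + 101 + 201 = 302
N̂ = 643680 / 302 ≈ 2131.4 → 2131

N ≈ 2131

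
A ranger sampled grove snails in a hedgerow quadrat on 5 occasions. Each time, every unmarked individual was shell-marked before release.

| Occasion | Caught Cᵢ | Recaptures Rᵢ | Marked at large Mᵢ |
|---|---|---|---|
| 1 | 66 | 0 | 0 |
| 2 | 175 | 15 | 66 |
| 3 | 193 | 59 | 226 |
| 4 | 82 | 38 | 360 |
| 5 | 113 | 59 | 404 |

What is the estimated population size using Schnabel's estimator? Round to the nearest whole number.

N ≈ 762

Σ MᵢCᵢ = 0·66 + 66·175 + 226·193 + 360·82 + 404·113 = 0 + 11550 + 43618 + 29520 + 45652 = 130340
Σ Rᵢ = 0 + 15 + 59 + 38 + 59 = 171
N̂ = 130340 / 171 ≈ 762.2 → 762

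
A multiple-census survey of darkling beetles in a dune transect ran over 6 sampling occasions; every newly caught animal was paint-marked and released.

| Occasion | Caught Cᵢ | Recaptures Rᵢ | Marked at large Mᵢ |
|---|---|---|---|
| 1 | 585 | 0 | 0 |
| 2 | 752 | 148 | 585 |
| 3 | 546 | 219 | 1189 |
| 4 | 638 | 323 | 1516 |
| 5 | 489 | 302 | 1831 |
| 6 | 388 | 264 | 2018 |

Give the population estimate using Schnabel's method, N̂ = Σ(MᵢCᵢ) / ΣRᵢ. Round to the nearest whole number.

Σ MᵢCᵢ = 0·585 + 585·752 + 1189·546 + 1516·638 + 1831·489 + 2018·388 = 0 + 439920 + 649194 + 967208 + 895359 + 782984 = 3734665
Σ Rᵢ = 0 + 148 + 219 + 323 + 302 + 264 = 1256
N̂ = 3734665 / 1256 ≈ 2973.46 → 2973

N ≈ 2973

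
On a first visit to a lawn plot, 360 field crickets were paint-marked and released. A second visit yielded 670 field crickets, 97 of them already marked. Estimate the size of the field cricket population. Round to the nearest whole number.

N ≈ 2487

The marked fraction in the recapture sample should equal the marked fraction in the population: 97/670 = 360/N.
N = (360 × 670) / 97 = 241200 / 97 ≈ 2486.6 → 2487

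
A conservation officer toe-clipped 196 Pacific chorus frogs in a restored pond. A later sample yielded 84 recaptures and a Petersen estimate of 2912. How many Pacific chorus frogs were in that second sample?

C = 1248

From N = M·C/R: C = N·R / M = 2912·84 / 196 = 244608 / 196 = 1248.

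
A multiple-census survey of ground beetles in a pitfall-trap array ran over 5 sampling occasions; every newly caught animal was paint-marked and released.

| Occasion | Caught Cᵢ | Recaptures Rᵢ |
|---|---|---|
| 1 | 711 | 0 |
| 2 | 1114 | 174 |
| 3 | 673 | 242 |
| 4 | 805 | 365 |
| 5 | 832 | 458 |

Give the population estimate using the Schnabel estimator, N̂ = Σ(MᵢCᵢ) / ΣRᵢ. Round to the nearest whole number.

Marked at large before each occasion: Mᵢ = Σⱼ<ᵢ (Cⱼ − Rⱼ) → M1=0, M2=711, M3=1651, M4=2082, M5=2522
Σ MᵢCᵢ = 0·711 + 711·1114 + 1651·673 + 2082·805 + 2522·832 = 0 + 792054 + 1111123 + 1676010 + 2098304 = 5677491
Σ Rᵢ = 0 + 174 + 242 + 365 + 458 = 1239
N̂ = 5677491 / 1239 ≈ 4582.3 → 4582

N ≈ 4582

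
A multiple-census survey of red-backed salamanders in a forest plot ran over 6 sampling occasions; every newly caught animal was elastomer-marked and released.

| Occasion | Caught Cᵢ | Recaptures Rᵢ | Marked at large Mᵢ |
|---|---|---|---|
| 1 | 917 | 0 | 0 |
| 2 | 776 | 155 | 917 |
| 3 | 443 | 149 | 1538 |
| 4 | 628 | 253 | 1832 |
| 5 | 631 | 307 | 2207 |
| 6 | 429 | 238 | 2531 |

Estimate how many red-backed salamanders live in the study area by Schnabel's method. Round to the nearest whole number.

N ≈ 4557

Σ MᵢCᵢ = 0·917 + 917·776 + 1538·443 + 1832·628 + 2207·631 + 2531·429 = 0 + 711592 + 681334 + 1150496 + 1392617 + 1085799 = 5021838
Σ Rᵢ = 0 + 155 + 149 + 253 + 307 + 238 = 1102
N̂ = 5021838 / 1102 ≈ 4557.0 → 4557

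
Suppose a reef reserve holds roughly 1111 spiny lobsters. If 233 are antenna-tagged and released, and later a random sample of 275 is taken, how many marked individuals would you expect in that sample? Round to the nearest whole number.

Expected recaptures E[R] = M·C / N.
E[R] = 233 × 275 / 1111 = 64075 / 1111 ≈ 57.7 → 58

expected recaptures ≈ 58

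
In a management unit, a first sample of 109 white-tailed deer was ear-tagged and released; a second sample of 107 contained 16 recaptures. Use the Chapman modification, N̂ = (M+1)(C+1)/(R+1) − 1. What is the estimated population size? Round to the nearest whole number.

N̂ = (109+1)(107+1)/(16+1) − 1 = 110·108/17 − 1
= 11880/17 − 1 ≈ 698.8 − 1 ≈ 697.8 → 698

N ≈ 698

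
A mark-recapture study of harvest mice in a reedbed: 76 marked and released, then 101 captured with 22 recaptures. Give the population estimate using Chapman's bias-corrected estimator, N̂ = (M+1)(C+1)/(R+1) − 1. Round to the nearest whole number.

N ≈ 340

N̂ = (76+1)(101+1)/(22+1) − 1 = 77·102/23 − 1
= 7854/23 − 1 ≈ 341.48 − 1 ≈ 340.48 → 340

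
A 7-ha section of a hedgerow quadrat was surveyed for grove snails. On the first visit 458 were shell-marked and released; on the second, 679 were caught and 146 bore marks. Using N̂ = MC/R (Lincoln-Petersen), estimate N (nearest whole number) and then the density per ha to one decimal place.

N̂ = 458·679/146 = 310982/146 ≈ 2130.0 → 2130
Density = N̂ / area = 2130 / 7 ≈ 304.29 → 304.3 per ha

density ≈ 304.3 grove snails per ha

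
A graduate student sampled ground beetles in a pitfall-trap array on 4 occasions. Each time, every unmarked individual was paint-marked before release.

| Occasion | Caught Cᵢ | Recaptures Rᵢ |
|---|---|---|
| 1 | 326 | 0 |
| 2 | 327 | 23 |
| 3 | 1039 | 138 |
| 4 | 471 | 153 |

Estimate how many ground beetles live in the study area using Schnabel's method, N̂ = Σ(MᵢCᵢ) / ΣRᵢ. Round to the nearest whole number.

N ≈ 4721

Marked at large before each occasion: Mᵢ = Σⱼ<ᵢ (Cⱼ − Rⱼ) → M1=0, M2=326, M3=630, M4=1531
Σ MᵢCᵢ = 0·326 + 326·327 + 630·1039 + 1531·471 = 0 + 106602 + 654570 + 721101 = 1482273
Σ Rᵢ = 0 + 23 + 138 + 153 = 314
N̂ = 1482273 / 314 ≈ 4720.6 → 4721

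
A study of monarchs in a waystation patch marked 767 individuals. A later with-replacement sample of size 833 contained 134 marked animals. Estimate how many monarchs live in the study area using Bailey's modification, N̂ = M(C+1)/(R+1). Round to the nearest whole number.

N ≈ 4738

N̂ = 767·(833+1)/(134+1) = 767·834/135 = 639678/135 ≈ 4738.4 → 4738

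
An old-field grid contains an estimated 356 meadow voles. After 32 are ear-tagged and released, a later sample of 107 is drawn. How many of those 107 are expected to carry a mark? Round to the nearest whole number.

expected recaptures ≈ 10

Expected recaptures E[R] = M·C / N.
E[R] = 32 × 107 / 356 = 3424 / 356 ≈ 9.6 → 10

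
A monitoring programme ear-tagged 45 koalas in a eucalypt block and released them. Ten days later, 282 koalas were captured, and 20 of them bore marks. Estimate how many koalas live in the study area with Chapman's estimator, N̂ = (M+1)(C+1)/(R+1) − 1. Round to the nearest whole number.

N̂ = (45+1)(282+1)/(20+1) − 1 = 46·283/21 − 1
= 13018/21 − 1 ≈ 619.9 − 1 ≈ 618.9 → 619

N ≈ 619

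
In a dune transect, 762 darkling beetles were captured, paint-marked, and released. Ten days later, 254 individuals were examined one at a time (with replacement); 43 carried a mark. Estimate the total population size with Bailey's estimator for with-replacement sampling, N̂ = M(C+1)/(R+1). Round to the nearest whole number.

N ≈ 4416

N̂ = 762·(254+1)/(43+1) = 762·255/44 = 194310/44 ≈ 4416.1 → 4416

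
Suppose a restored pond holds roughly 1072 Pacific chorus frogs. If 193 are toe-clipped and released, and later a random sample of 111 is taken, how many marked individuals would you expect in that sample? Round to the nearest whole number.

expected recaptures ≈ 20

Expected recaptures E[R] = M·C / N.
E[R] = 193 × 111 / 1072 = 21423 / 1072 ≈ 20.0 → 20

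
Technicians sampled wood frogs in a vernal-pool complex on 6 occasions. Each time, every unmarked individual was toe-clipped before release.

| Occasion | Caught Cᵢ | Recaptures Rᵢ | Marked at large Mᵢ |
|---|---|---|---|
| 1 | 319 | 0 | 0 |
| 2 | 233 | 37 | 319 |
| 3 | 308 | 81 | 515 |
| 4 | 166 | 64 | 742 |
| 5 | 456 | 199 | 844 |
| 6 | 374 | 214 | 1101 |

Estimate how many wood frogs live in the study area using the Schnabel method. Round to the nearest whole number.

Σ MᵢCᵢ = 0·319 + 319·233 + 515·308 + 742·166 + 844·456 + 1101·374 = 0 + 74327 + 158620 + 123172 + 384864 + 411774 = 1152757
Σ Rᵢ = 0 + 37 + 81 + 64 + 199 + 214 = 595
N̂ = 1152757 / 595 ≈ 1937.4 → 1937

N ≈ 1937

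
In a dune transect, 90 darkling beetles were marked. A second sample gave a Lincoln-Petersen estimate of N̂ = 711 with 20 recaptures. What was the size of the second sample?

From N = M·C/R: C = N·R / M = 711·20 / 90 = 14220 / 90 = 158.

C = 158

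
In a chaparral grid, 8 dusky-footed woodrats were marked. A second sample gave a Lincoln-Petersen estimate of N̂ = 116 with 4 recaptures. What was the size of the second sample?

C = 58

From N = M·C/R: C = N·R / M = 116·4 / 8 = 464 / 8 = 58.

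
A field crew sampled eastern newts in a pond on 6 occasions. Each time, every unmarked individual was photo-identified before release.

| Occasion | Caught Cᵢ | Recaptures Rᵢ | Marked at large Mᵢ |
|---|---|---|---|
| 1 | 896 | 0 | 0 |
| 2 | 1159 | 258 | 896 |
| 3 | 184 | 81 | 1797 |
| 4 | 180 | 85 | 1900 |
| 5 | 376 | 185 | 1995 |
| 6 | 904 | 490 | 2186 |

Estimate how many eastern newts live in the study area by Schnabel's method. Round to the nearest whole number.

Σ MᵢCᵢ = 0·896 + 896·1159 + 1797·184 + 1900·180 + 1995·376 + 2186·904 = 0 + 1038464 + 330648 + 342000 + 750120 + 1976144 = 4437376
Σ Rᵢ = 0 + 258 + 81 + 85 + 185 + 490 = 1099
N̂ = 4437376 / 1099 ≈ 4037.6 → 4038

N ≈ 4038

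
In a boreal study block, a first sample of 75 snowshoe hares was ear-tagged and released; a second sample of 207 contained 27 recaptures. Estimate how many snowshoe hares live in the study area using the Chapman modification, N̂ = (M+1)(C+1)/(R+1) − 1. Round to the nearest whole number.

N ≈ 564

N̂ = (75+1)(207+1)/(27+1) − 1 = 76·208/28 − 1
= 15808/28 − 1 ≈ 564.6 − 1 ≈ 563.6 → 564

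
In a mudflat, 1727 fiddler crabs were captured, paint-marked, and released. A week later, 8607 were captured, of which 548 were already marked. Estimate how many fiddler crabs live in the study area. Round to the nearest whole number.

N ≈ 27,125

The marked fraction in the recapture sample should equal the marked fraction in the population: 548/8607 = 1727/N.
N = (1727 × 8607) / 548 = 14864289 / 548 ≈ 27124.6 → 27125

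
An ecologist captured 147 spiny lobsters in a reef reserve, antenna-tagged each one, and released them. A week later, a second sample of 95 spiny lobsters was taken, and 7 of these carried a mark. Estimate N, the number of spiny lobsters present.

N = (147 × 95) / 7 = 13965 / 7 = 1995

N = 1995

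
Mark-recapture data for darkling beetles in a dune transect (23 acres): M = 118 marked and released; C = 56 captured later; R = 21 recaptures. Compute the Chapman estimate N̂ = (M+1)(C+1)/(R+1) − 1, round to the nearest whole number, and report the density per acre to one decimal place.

N̂ = 119·57/22 − 1 = 6783/22 − 1 ≈ 307.3 → 307
Density = N̂ / area = 307 / 23 ≈ 13.348 → 13.3 per acre

density ≈ 13.3 darkling beetles per acre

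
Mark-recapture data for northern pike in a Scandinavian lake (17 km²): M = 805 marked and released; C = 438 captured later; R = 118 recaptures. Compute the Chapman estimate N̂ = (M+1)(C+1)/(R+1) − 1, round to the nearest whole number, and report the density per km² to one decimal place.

density ≈ 174.8 northern pike per km²

N̂ = 806·439/119 − 1 = 353834/119 − 1 ≈ 2972.4 → 2972
Density = N̂ / area = 2972 / 17 ≈ 174.82 → 174.8 per km²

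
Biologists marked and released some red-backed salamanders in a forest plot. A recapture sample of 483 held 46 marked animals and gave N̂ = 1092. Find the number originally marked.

M = 104

From N = M·C/R: M = N·R / C = 1092·46 / 483 = 50232 / 483 = 104.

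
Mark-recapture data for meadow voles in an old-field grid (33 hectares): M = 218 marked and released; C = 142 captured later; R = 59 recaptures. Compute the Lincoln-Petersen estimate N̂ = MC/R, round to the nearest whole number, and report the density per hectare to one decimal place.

N̂ = 218·142/59 = 30956/59 ≈ 524.7 → 525
Density = N̂ / area = 525 / 33 ≈ 15.91 → 15.9 per hectare

density ≈ 15.9 meadow voles per hectare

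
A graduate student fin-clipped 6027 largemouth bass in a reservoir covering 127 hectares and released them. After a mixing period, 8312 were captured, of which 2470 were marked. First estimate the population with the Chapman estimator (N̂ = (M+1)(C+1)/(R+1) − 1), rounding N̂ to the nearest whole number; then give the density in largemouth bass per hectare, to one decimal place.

density ≈ 159.7 largemouth bass per hectare

N̂ = 6028·8313/2471 − 1 = 50110764/2471 − 1 ≈ 20278.5 → 20279
Density = N̂ / area = 20279 / 127 ≈ 159.68 → 159.7 per hectare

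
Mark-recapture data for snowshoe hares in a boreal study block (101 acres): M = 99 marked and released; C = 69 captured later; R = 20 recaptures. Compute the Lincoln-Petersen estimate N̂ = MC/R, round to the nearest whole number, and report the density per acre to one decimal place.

density ≈ 3.4 snowshoe hares per acre

N̂ = 99·69/20 = 6831/20 ≈ 341.6 → 342
Density = N̂ / area = 342 / 101 ≈ 3.39 → 3.4 per acre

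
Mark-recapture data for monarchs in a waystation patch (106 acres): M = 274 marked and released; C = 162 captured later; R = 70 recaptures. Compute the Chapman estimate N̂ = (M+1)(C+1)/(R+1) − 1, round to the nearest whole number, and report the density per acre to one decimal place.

N̂ = 275·163/71 − 1 = 44825/71 − 1 ≈ 630.3 → 630
Density = N̂ / area = 630 / 106 ≈ 5.94 → 5.9 per acre

density ≈ 5.9 monarchs per acre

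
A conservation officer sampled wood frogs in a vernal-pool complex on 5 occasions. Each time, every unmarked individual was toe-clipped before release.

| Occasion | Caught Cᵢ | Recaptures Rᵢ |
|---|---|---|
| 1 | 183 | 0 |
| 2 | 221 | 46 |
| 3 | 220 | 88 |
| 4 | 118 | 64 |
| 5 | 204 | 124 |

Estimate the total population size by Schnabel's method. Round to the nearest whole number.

N ≈ 894

Marked at large before each occasion: Mᵢ = Σⱼ<ᵢ (Cⱼ − Rⱼ) → M1=0, M2=183, M3=358, M4=490, M5=544
Σ MᵢCᵢ = 0·183 + 183·221 + 358·220 + 490·118 + 544·204 = 0 + 40443 + 78760 + 57820 + 110976 = 287999
Σ Rᵢ = 0 + 46 + 88 + 64 + 124 = 322
N̂ = 287999 / 322 ≈ 894.4 → 894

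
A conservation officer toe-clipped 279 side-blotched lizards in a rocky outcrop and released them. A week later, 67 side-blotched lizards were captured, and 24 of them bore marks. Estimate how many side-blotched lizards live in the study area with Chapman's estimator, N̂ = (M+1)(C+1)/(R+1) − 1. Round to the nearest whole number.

N̂ = (279+1)(67+1)/(24+1) − 1 = 280·68/25 − 1
= 19040/25 − 1 ≈ 761.6 − 1 ≈ 760.6 → 761

N ≈ 761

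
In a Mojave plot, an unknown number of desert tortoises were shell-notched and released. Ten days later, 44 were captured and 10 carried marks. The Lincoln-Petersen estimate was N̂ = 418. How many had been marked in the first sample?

M = 95

From N = M·C/R: M = N·R / C = 418·10 / 44 = 4180 / 44 = 95.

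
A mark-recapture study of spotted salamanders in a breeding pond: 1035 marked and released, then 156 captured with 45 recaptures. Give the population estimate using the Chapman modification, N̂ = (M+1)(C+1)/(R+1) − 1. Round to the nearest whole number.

N ≈ 3535

N̂ = (1035+1)(156+1)/(45+1) − 1 = 1036·157/46 − 1
= 162652/46 − 1 ≈ 3535.9 − 1 ≈ 3534.9 → 3535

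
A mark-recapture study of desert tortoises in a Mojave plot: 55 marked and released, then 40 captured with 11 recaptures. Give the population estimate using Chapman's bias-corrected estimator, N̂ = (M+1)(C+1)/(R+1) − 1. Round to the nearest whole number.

N ≈ 190

N̂ = (55+1)(40+1)/(11+1) − 1 = 56·41/12 − 1
= 2296/12 − 1 ≈ 191.3 − 1 ≈ 190.3 → 190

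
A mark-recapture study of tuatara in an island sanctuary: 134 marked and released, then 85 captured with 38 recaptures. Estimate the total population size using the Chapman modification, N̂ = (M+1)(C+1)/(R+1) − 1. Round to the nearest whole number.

N ≈ 297

N̂ = (134+1)(85+1)/(38+1) − 1 = 135·86/39 − 1
= 11610/39 − 1 ≈ 297.7 − 1 ≈ 296.7 → 297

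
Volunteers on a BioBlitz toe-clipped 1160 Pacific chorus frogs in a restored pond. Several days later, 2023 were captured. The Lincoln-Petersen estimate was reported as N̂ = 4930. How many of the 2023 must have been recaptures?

R = 476

From N = M·C/R: R = M·C / N = 1160·2023 / 4930 = 2346680 / 4930 = 476.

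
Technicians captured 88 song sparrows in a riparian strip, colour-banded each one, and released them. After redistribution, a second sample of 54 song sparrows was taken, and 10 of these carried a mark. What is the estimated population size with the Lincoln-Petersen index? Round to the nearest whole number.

Lincoln-Petersen assumes M/N = R/C, so N = M·C / R.
N = (88 × 54) / 10 = 4752 / 10 ≈ 475.2 → 475

N ≈ 475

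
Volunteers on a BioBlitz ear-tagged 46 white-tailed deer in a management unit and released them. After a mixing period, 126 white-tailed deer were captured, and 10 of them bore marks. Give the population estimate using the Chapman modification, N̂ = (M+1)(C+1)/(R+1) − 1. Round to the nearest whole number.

N ≈ 542

N̂ = (46+1)(126+1)/(10+1) − 1 = 47·127/11 − 1
= 5969/11 − 1 ≈ 542.6 − 1 ≈ 541.6 → 542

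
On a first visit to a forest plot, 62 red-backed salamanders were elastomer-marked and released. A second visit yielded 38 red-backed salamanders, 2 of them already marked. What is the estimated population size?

If marked individuals mix randomly, R/C ≈ M/N, giving N ≈ M·C/R.
N = (62 × 38) / 2 = 2356 / 2 = 1178

N = 1178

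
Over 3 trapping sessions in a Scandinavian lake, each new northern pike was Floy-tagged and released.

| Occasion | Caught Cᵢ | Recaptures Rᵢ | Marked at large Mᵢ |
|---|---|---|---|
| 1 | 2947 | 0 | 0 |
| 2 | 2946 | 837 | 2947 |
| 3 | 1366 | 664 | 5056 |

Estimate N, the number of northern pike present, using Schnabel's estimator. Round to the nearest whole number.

N ≈ 10,385

Σ MᵢCᵢ = 0·2947 + 2947·2946 + 5056·1366 = 0 + 8681862 + 6906496 = 15588358
Σ Rᵢ = 0 + 837 + 664 = 1501
N̂ = 15588358 / 1501 ≈ 10385.3 → 10385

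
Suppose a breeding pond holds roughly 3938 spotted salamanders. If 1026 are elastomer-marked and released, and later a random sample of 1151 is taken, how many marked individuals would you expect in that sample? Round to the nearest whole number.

Expected recaptures E[R] = M·C / N.
E[R] = 1026 × 1151 / 3938 = 1180926 / 3938 ≈ 299.9 → 300

expected recaptures ≈ 300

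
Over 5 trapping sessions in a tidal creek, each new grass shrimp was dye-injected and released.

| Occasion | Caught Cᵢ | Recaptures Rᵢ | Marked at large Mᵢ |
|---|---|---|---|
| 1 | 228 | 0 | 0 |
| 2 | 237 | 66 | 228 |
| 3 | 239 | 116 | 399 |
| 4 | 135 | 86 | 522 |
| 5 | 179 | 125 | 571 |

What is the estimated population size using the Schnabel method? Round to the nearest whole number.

N ≈ 820

Σ MᵢCᵢ = 0·228 + 228·237 + 399·239 + 522·135 + 571·179 = 0 + 54036 + 95361 + 70470 + 102209 = 322076
Σ Rᵢ = 0 + 66 + 116 + 86 + 125 = 393
N̂ = 322076 / 393 ≈ 819.5 → 820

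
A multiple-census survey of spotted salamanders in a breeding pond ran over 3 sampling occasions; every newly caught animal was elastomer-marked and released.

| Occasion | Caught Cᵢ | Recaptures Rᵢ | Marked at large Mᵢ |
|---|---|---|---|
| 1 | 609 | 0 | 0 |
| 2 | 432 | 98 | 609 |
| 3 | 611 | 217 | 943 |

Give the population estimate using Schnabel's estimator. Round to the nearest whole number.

Σ MᵢCᵢ = 0·609 + 609·432 + 943·611 = 0 + 263088 + 576173 = 839261
Σ Rᵢ = 0 + 98 + 217 = 315
N̂ = 839261 / 315 ≈ 2664.3 → 2664

N ≈ 2664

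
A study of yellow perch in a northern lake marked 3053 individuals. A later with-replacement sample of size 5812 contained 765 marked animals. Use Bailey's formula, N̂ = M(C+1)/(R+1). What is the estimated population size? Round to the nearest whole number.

N̂ = 3053·(5812+1)/(765+1) = 3053·5813/766 = 17747089/766 ≈ 23168.5 → 23169

N ≈ 23,169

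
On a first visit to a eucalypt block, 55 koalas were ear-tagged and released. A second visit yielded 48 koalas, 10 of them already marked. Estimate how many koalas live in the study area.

Lincoln-Petersen assumes M/N = R/C, so N = M·C / R.
N = (55 × 48) / 10 = 2640 / 10 = 264

N = 264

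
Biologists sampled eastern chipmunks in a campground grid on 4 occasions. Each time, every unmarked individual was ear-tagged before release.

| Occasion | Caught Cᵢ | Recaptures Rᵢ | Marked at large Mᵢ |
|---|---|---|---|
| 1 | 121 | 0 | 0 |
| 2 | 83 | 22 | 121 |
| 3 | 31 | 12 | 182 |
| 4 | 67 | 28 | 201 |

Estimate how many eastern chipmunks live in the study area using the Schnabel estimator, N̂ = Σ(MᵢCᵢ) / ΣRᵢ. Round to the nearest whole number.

Σ MᵢCᵢ = 0·121 + 121·83 + 182·31 + 201·67 = 0 + 10043 + 5642 + 13467 = 29152
Σ Rᵢ = 0 + 22 + 12 + 28 = 62
N̂ = 29152 / 62 ≈ 470.2 → 470

N ≈ 470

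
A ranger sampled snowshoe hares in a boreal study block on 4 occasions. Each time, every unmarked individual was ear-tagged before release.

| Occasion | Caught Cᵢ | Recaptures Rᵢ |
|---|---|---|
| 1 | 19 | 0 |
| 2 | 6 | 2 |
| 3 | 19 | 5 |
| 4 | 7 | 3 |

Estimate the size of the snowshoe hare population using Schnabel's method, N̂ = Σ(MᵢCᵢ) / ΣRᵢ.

N = 81

Marked at large before each occasion: Mᵢ = Σⱼ<ᵢ (Cⱼ − Rⱼ) → M1=0, M2=19, M3=23, M4=37
Σ MᵢCᵢ = 0·19 + 19·6 + 23·19 + 37·7 = 0 + 114 + 437 + 259 = 810
Σ Rᵢ = 0 + 2 + 5 + 3 = 10
N̂ = 810 / 10 = 81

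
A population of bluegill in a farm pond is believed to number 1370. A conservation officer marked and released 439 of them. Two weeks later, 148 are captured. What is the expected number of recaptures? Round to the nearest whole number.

expected recaptures ≈ 47

Expected recaptures E[R] = M·C / N.
E[R] = 439 × 148 / 1370 = 64972 / 1370 ≈ 47.4 → 47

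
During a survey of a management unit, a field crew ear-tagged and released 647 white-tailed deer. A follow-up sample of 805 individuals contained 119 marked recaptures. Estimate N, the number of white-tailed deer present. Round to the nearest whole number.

N = (647 × 805) / 119 = 520835 / 119 ≈ 4376.8 → 4377

N ≈ 4377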